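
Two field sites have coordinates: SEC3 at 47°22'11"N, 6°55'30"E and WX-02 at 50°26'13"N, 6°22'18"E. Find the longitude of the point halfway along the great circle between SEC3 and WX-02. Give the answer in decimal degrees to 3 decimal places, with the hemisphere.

6.657°E

SEC3: φ = +47.36972°, λ = +6.92500°
WX-02: φ = +50.43694°, λ = +6.37167°
Bx = cos φ₂ cos Δλ = 0.636897,  By = cos φ₂ sin Δλ = -0.006151
φₘ = atan2(sin φ₁ + sin φ₂, √((cos φ₁ + Bx)² + By²)) = 48.90366°
λₘ = λ₁ + atan2(By, cos φ₁ + Bx) = 6.65683°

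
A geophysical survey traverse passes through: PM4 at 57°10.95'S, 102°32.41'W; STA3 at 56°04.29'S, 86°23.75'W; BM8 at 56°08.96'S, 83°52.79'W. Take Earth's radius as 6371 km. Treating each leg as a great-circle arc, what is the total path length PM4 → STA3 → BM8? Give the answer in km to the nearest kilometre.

1149 km

PM4: φ = -57.18250°, λ = -102.54017°
STA3: φ = -56.07150°, λ = -86.39583°
BM8: φ = -56.14933°, λ = -83.87983°
PM4→STA3: c = 0.155833 rad, d = 992.81 km
STA3→BM8: c = 0.024522 rad, d = 156.23 km
Total = 992.81 + 156.23 = 1149.04 km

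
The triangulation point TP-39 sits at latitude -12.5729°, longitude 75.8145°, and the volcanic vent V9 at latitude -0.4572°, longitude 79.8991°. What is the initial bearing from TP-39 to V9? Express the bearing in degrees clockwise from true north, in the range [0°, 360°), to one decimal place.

18.8°

Δλ = 4.0846°
y = sin Δλ · cos φ₂ = 0.071227
x = cos φ₁ sin φ₂ − sin φ₁ cos φ₂ cos Δλ = 0.209334
θ = atan2(y, x) = 18.7912° → 18.7912° (mod 360°)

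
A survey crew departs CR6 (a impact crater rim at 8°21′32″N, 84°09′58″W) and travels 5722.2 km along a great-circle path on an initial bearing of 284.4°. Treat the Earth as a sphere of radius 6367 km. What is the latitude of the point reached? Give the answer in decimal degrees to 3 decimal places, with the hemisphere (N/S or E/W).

CR6: φ = +8.35889°, λ = -84.16611°
δ = d/R = 5722.2/6367 = 0.898728 rad
φ₂ = arcsin(sin φ₁ cos δ + cos φ₁ sin δ cos θ)
   = arcsin(0.14537·0.62261 + 0.98938·0.78254·0.24869) = 16.44241°
λ₂ = λ₁ + atan2(sin θ sin δ cos φ₁, cos δ − sin φ₁ sin φ₂) = -136.37676°

16.442°N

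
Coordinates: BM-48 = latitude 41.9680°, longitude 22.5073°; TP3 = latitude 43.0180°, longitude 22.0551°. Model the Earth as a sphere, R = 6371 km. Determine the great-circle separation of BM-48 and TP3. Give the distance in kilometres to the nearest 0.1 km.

122.5 km

Δφ = 1.0500°,  Δλ = -0.4522°
a = sin²(Δφ/2) + cos φ₁ cos φ₂ sin²(Δλ/2) = 0.000092
c = 2·arcsin(√a) = 0.019228 rad = 1.1017°
d = R·c = 6371 × 0.019228 = 122.5 km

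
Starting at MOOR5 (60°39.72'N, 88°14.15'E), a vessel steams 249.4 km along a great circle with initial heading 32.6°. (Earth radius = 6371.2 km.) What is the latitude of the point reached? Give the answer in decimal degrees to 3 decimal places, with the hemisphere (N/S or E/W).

MOOR5: φ = +60.66200°, λ = +88.23583°
δ = d/R = 249.4/6371.2 = 0.039145 rad
φ₂ = arcsin(sin φ₁ cos δ + cos φ₁ sin δ cos θ)
   = arcsin(0.87174·0.99923 + 0.48996·0.03913·0.84245) = 62.52725°
λ₂ = λ₁ + atan2(sin θ sin δ cos φ₁, cos δ − sin φ₁ sin φ₂) = 90.85543°

62.527°N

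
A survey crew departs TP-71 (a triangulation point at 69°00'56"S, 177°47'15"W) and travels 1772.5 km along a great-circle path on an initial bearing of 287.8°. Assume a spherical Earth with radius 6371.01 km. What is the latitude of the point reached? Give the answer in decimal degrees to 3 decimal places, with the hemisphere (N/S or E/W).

TP-71: φ = -69.01556°, λ = -177.78750°
δ = d/R = 1772.5/6371.01 = 0.278213 rad
φ₂ = arcsin(sin φ₁ cos δ + cos φ₁ sin δ cos θ)
   = arcsin(-0.93368·0.96155 + 0.35811·0.27464·0.30570) = -60.19359°
λ₂ = λ₁ + atan2(sin θ sin δ cos φ₁, cos δ − sin φ₁ sin φ₂) = 150.47262°

60.194°S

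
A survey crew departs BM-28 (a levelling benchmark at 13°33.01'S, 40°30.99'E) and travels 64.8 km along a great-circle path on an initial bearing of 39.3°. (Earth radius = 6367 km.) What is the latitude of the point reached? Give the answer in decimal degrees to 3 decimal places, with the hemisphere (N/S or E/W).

13.099°S

BM-28: φ = -13.55017°, λ = +40.51650°
δ = d/R = 64.8/6367 = 0.010177 rad
φ₂ = arcsin(sin φ₁ cos δ + cos φ₁ sin δ cos θ)
   = arcsin(-0.23430·0.99995 + 0.97217·0.01018·0.77384) = -13.09864°
λ₂ = λ₁ + atan2(sin θ sin δ cos φ₁, cos δ − sin φ₁ sin φ₂) = 40.89570°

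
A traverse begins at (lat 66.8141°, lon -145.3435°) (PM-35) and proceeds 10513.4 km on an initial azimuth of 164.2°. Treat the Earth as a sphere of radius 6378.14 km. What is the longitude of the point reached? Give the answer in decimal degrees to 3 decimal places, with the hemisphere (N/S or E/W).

δ = d/R = 10513.4/6378.14 = 1.648349 rad
φ₂ = arcsin(sin φ₁ cos δ + cos φ₁ sin δ cos θ)
   = arcsin(0.91923·-0.07747 + 0.39372·0.99699·-0.96222) = -26.67435°
λ₂ = λ₁ + atan2(sin θ sin δ cos φ₁, cos δ − sin φ₁ sin φ₂) = -127.65788°

127.658°W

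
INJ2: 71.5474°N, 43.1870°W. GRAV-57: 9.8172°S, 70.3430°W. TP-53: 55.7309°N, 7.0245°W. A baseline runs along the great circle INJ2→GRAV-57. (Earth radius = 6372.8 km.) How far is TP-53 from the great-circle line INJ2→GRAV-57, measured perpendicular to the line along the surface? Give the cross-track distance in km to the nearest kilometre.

2436 km

δ₁₃ = central angle INJ2→TP-53 = 0.382314 rad  (haversine)
θ₁₃ = bearing INJ2→TP-53 = 117.049°,  θ₁₂ = bearing INJ2→GRAV-57 = 206.922°
dₓₜ = R·arcsin(sin δ₁₃ · sin(θ₁₃ − θ₁₂)) = 6372.8·arcsin(0.37307·sin(-89.873°)) = -2436.407 km
|dₓₜ| = 2436.407 km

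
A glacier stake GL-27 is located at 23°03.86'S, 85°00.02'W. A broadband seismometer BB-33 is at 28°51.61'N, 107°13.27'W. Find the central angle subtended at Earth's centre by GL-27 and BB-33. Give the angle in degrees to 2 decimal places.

GL-27: φ = -23.06433°, λ = -85.00033°
BB-33: φ = +28.86017°, λ = -107.22117°
Δφ = 51.9245°,  Δλ = -22.2208°
a = sin²(Δφ/2) + cos φ₁ cos φ₂ sin²(Δλ/2) = 0.221572
c = 2·arcsin(√a) = 0.980201 rad = 56.1614°

56.16°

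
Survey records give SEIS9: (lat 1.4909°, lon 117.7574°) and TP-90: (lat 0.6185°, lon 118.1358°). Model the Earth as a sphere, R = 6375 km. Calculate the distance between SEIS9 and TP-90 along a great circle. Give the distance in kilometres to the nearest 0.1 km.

105.8 km

Δφ = -0.8724°,  Δλ = 0.3784°
a = sin²(Δφ/2) + cos φ₁ cos φ₂ sin²(Δλ/2) = 0.000069
c = 2·arcsin(√a) = 0.016596 rad = 0.9509°
d = R·c = 6375 × 0.016596 = 105.8 km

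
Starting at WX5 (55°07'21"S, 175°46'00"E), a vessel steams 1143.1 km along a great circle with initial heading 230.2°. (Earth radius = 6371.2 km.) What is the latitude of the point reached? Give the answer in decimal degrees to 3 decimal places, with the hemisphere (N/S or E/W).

WX5: φ = -55.12250°, λ = +175.76667°
δ = d/R = 1143.1/6371.2 = 0.179417 rad
φ₂ = arcsin(sin φ₁ cos δ + cos φ₁ sin δ cos θ)
   = arcsin(-0.82038·0.98395 + 0.57182·0.17846·-0.64011) = -60.75374°
λ₂ = λ₁ + atan2(sin θ sin δ cos φ₁, cos δ − sin φ₁ sin φ₂) = 159.46901°

60.754°S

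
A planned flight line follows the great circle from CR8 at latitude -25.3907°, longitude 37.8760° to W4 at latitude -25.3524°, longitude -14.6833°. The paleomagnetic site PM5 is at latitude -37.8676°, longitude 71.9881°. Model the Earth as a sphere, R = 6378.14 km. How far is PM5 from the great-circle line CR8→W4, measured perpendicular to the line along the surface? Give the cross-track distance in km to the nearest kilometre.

δ₁₃ = central angle CR8→PM5 = 0.547794 rad  (haversine)
θ₁₃ = bearing CR8→PM5 = 121.780°,  θ₁₂ = bearing CR8→W4 = 258.096°
dₓₜ = R·arcsin(sin δ₁₃ · sin(θ₁₃ − θ₁₂)) = 6378.14·arcsin(0.52081·sin(-136.316°)) = -2346.870 km
|dₓₜ| = 2346.870 km

2347 km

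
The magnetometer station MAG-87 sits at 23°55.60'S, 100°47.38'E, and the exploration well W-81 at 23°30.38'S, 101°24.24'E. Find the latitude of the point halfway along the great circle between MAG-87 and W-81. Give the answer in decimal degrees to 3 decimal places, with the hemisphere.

MAG-87: φ = -23.92667°, λ = +100.78967°
W-81: φ = -23.50633°, λ = +101.40400°
Bx = cos φ₂ cos Δλ = 0.916963,  By = cos φ₂ sin Δλ = 0.009832
φₘ = atan2(sin φ₁ + sin φ₂, √((cos φ₁ + Bx)² + By²)) = -23.71680°
λₘ = λ₁ + atan2(By, cos φ₁ + Bx) = 101.09733°

23.717°S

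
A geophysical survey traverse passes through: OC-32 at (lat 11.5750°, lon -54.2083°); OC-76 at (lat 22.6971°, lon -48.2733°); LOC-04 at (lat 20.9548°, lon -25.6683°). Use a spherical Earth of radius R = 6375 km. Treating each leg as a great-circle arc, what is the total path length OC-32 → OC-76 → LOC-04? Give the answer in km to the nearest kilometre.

OC-32→OC-76: c = 0.217806 rad, d = 1388.51 km
OC-76→LOC-04: c = 0.367158 rad, d = 2340.63 km
Total = 1388.51 + 2340.63 = 3729.15 km

3729 km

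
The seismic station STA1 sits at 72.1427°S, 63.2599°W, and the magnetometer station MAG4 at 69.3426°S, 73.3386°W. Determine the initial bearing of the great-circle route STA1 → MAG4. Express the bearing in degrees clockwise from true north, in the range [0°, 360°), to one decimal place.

305.3°

Δλ = -10.0787°
y = sin Δλ · cos φ₂ = -0.061737
x = cos φ₁ sin φ₂ − sin φ₁ cos φ₂ cos Δλ = 0.043670
θ = atan2(y, x) = -54.7261° → 305.2739° (mod 360°)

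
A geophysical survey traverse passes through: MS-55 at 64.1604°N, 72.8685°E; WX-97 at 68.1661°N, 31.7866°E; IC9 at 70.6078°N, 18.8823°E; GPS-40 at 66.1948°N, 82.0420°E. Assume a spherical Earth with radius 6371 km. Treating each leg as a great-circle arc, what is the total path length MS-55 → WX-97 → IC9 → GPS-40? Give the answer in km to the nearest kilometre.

4941 km

MS-55→WX-97: c = 0.292094 rad, d = 1860.93 km
WX-97→IC9: c = 0.089771 rad, d = 571.93 km
IC9→GPS-40: c = 0.393619 rad, d = 2507.74 km
Total = 1860.93 + 571.93 + 2507.74 = 4940.60 km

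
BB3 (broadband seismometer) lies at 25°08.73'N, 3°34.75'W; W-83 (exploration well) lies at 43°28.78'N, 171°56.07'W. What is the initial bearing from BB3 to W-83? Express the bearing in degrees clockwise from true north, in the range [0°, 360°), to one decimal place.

351.0°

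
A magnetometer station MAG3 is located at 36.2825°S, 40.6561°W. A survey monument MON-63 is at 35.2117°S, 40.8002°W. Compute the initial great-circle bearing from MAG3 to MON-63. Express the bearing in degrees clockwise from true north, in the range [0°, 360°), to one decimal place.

Δλ = -0.1441°
y = sin Δλ · cos φ₂ = -0.002055
x = cos φ₁ sin φ₂ − sin φ₁ cos φ₂ cos Δλ = 0.018686
θ = atan2(y, x) = -6.2753° → 353.7247° (mod 360°)

353.7°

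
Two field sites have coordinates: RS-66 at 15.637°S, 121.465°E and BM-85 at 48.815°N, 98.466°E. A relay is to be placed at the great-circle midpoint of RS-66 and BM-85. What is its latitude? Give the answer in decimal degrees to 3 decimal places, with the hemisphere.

16.898°N

Bx = cos φ₂ cos Δλ = 0.606150,  By = cos φ₂ sin Δλ = -0.257283
φₘ = atan2(sin φ₁ + sin φ₂, √((cos φ₁ + Bx)² + By²)) = 16.89798°
λₘ = λ₁ + atan2(By, cos φ₁ + Bx) = 112.15339°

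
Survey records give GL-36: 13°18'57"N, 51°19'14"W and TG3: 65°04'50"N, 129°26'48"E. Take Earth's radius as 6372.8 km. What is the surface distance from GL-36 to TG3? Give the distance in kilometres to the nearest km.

11301 km

GL-36: φ = +13.31583°, λ = -51.32056°
TG3: φ = +65.08056°, λ = +129.44667°
Δφ = 51.7647°,  Δλ = -179.2328°
a = sin²(Δφ/2) + cos φ₁ cos φ₂ sin²(Δλ/2) = 0.600551
c = 2·arcsin(√a) = 1.773280 rad = 101.6015°
d = R·c = 6372.8 × 1.773280 = 11300.8 km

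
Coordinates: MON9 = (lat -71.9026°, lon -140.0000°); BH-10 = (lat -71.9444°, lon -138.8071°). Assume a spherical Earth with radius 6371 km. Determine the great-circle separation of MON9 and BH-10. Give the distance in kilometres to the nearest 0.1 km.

Δφ = -0.0418°,  Δλ = 1.1929°
a = sin²(Δφ/2) + cos φ₁ cos φ₂ sin²(Δλ/2) = 0.000011
c = 2·arcsin(√a) = 0.006501 rad = 0.3725°
d = R·c = 6371 × 0.006501 = 41.4 km

41.4 km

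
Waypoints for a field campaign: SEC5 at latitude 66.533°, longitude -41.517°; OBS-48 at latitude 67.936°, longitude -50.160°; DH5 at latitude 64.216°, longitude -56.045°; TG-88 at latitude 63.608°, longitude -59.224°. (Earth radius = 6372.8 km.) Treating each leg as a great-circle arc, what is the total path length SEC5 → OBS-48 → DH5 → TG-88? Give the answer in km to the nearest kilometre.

1064 km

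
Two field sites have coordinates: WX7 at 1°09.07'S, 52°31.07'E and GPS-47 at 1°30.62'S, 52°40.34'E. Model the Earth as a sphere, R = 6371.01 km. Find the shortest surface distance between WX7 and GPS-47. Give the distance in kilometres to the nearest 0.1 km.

43.5 km

WX7: φ = -1.15117°, λ = +52.51783°
GPS-47: φ = -1.51033°, λ = +52.67233°
Δφ = -0.3592°,  Δλ = 0.1545°
a = sin²(Δφ/2) + cos φ₁ cos φ₂ sin²(Δλ/2) = 0.000012
c = 2·arcsin(√a) = 0.006824 rad = 0.3910°
d = R·c = 6371.01 × 0.006824 = 43.5 km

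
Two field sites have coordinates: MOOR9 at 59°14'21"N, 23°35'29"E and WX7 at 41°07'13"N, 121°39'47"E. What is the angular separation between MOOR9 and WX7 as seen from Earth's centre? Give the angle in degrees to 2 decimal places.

59.27°

MOOR9: φ = +59.23917°, λ = +23.59139°
WX7: φ = +41.12028°, λ = +121.66306°
Δφ = -18.1189°,  Δλ = 98.0717°
a = sin²(Δφ/2) + cos φ₁ cos φ₂ sin²(Δλ/2) = 0.244491
c = 2·arcsin(√a) = 1.034427 rad = 59.2683°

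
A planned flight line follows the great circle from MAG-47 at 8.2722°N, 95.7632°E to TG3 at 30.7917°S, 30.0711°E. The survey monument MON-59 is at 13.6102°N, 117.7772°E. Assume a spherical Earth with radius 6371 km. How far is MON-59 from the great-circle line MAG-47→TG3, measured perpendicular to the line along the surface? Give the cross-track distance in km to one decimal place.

812.8 km

δ₁₃ = central angle MAG-47→MON-59 = 0.388337 rad  (haversine)
θ₁₃ = bearing MAG-47→MON-59 = 74.180°,  θ₁₂ = bearing MAG-47→TG3 = 234.546°
dₓₜ = R·arcsin(sin δ₁₃ · sin(θ₁₃ − θ₁₂)) = 6371·arcsin(0.37865·sin(-160.366°)) = -812.777 km
|dₓₜ| = 812.777 km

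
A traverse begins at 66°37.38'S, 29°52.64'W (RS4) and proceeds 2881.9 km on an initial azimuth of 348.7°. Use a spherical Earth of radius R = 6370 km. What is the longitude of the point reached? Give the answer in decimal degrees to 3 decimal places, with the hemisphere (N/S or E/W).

36.390°W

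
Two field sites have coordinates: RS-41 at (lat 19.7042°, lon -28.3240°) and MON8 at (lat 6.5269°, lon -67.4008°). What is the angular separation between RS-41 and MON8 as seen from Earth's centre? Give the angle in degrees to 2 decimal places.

40.14°

Δφ = -13.1773°,  Δλ = -39.0768°
a = sin²(Δφ/2) + cos φ₁ cos φ₂ sin²(Δλ/2) = 0.117783
c = 2·arcsin(√a) = 0.700633 rad = 40.1433°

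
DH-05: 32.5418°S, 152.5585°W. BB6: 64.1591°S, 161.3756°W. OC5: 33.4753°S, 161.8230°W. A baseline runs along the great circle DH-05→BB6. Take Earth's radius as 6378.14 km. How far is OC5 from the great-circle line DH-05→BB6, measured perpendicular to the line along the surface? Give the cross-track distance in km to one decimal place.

834.3 km

δ₁₃ = central angle DH-05→OC5 = 0.136525 rad  (haversine)
θ₁₃ = bearing DH-05→OC5 = 260.636°,  θ₁₂ = bearing DH-05→BB6 = 187.225°
dₓₜ = R·arcsin(sin δ₁₃ · sin(θ₁₃ − θ₁₂)) = 6378.14·arcsin(0.13610·sin(73.411°)) = 834.318 km
|dₓₜ| = 834.318 km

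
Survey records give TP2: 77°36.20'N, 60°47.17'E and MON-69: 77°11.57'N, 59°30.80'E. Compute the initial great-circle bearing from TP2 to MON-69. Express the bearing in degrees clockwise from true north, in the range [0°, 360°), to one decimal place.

214.7°

TP2: φ = +77.60333°, λ = +60.78617°
MON-69: φ = +77.19283°, λ = +59.51333°
Δλ = -1.2728°
y = sin Δλ · cos φ₂ = -0.004924
x = cos φ₁ sin φ₂ − sin φ₁ cos φ₂ cos Δλ = -0.007111
θ = atan2(y, x) = -145.2996° → 214.7004° (mod 360°)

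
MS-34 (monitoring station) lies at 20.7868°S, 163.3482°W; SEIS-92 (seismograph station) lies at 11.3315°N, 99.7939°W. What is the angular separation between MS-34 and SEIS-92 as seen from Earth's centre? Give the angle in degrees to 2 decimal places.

Δφ = 32.1183°,  Δλ = 63.5543°
a = sin²(Δφ/2) + cos φ₁ cos φ₂ sin²(Δλ/2) = 0.330743
c = 2·arcsin(√a) = 1.225460 rad = 70.2137°

70.21°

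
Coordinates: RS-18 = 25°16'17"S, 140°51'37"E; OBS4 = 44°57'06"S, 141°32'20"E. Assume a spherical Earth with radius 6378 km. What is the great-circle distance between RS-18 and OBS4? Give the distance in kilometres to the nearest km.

RS-18: φ = -25.27139°, λ = +140.86028°
OBS4: φ = -44.95167°, λ = +141.53889°
Δφ = -19.6803°,  Δλ = 0.6786°
a = sin²(Δφ/2) + cos φ₁ cos φ₂ sin²(Δλ/2) = 0.029229
c = 2·arcsin(√a) = 0.343619 rad = 19.6879°
d = R·c = 6378 × 0.343619 = 2191.6 km

2192 km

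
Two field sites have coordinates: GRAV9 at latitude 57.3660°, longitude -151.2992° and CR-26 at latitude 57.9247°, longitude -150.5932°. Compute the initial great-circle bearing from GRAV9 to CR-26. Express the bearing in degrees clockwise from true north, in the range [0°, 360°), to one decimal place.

Δλ = 0.7060°
y = sin Δλ · cos φ₂ = 0.006543
x = cos φ₁ sin φ₂ − sin φ₁ cos φ₂ cos Δλ = 0.009785
θ = atan2(y, x) = 33.7708° → 33.7708° (mod 360°)

33.8°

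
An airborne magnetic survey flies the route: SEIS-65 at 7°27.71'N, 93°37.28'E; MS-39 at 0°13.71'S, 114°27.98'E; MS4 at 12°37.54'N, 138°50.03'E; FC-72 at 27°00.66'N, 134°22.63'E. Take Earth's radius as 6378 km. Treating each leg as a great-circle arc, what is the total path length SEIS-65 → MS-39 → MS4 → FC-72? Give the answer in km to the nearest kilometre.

7182 km

SEIS-65: φ = +7.46183°, λ = +93.62133°
MS-39: φ = -0.22850°, λ = +114.46633°
MS4: φ = +12.62567°, λ = +138.83383°
FC-72: φ = +27.01100°, λ = +134.37717°
SEIS-65→MS-39: c = 0.386837 rad, d = 2467.24 km
MS-39→MS4: c = 0.477793 rad, d = 3047.36 km
MS4→FC-72: c = 0.261443 rad, d = 1667.48 km
Total = 2467.24 + 3047.36 + 1667.48 = 7182.09 km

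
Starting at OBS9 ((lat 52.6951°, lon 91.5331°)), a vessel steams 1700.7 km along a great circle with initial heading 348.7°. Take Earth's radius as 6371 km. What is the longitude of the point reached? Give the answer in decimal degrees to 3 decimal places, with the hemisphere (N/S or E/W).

δ = d/R = 1700.7/6371 = 0.266944 rad
φ₂ = arcsin(sin φ₁ cos δ + cos φ₁ sin δ cos θ)
   = arcsin(0.79542·0.96458 + 0.60606·0.26378·0.98061) = 67.52081°
λ₂ = λ₁ + atan2(sin θ sin δ cos φ₁, cos δ − sin φ₁ sin φ₂) = 83.76379°

83.764°E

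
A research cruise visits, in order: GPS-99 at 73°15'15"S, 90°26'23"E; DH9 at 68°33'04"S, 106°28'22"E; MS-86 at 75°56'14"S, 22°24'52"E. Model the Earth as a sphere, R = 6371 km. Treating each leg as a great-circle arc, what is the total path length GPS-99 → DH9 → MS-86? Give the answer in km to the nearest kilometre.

GPS-99: φ = -73.25417°, λ = +90.43972°
DH9: φ = -68.55111°, λ = +106.47278°
MS-86: φ = -75.93722°, λ = +22.41444°
GPS-99→DH9: c = 0.122266 rad, d = 778.96 km
DH9→MS-86: c = 0.422547 rad, d = 2692.05 km
Total = 778.96 + 2692.05 = 3471.00 km

3471 km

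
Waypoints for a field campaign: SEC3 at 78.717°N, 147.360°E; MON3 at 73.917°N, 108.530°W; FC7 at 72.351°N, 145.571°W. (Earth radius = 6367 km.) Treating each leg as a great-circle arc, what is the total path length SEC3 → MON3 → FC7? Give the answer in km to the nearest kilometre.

3599 km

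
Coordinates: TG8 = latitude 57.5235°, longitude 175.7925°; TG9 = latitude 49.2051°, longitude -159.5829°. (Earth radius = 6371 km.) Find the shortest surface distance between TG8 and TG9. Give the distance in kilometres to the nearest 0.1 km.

Δφ = -8.3184°,  Δλ = 24.6246°
a = sin²(Δφ/2) + cos φ₁ cos φ₂ sin²(Δλ/2) = 0.021213
c = 2·arcsin(√a) = 0.292331 rad = 16.7493°
d = R·c = 6371 × 0.292331 = 1862.4 km

1862.4 km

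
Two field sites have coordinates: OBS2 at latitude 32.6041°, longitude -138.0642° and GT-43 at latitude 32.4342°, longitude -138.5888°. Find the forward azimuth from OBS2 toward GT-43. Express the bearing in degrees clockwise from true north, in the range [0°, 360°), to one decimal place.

249.1°

Δλ = -0.5246°
y = sin Δλ · cos φ₂ = -0.007728
x = cos φ₁ sin φ₂ − sin φ₁ cos φ₂ cos Δλ = -0.002946
θ = atan2(y, x) = -110.8699° → 249.1301° (mod 360°)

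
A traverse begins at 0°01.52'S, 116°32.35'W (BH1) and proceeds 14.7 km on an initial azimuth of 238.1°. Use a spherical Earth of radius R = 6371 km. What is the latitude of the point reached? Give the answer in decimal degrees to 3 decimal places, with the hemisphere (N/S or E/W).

BH1: φ = -0.02533°, λ = -116.53917°
δ = d/R = 14.7/6371 = 0.002307 rad
φ₂ = arcsin(sin φ₁ cos δ + cos φ₁ sin δ cos θ)
   = arcsin(-0.00044·1.00000 + 1.00000·0.00231·-0.52844) = -0.09519°
λ₂ = λ₁ + atan2(sin θ sin δ cos φ₁, cos δ − sin φ₁ sin φ₂) = -116.65140°

0.095°S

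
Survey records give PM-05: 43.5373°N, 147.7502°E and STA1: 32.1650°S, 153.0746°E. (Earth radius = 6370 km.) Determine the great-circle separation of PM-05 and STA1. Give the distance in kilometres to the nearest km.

Δφ = -75.7023°,  Δλ = 5.3244°
a = sin²(Δφ/2) + cos φ₁ cos φ₂ sin²(Δλ/2) = 0.377844
c = 2·arcsin(√a) = 1.323986 rad = 75.8588°
d = R·c = 6370 × 1.323986 = 8433.8 km

8434 km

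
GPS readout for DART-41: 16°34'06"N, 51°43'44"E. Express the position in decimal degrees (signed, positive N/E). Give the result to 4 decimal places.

lat: 16.5683° N → +16.5683°
lon: 51.7289° E → +51.7289°

+16.5683°, +51.7289°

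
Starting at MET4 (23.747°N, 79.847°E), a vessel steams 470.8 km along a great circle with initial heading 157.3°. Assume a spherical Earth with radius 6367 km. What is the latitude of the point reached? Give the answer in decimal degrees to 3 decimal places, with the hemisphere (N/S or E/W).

19.829°N

δ = d/R = 470.8/6367 = 0.073944 rad
φ₂ = arcsin(sin φ₁ cos δ + cos φ₁ sin δ cos θ)
   = arcsin(0.40270·0.99727 + 0.91533·0.07388·-0.92254) = 19.82905°
λ₂ = λ₁ + atan2(sin θ sin δ cos φ₁, cos δ − sin φ₁ sin φ₂) = 81.58369°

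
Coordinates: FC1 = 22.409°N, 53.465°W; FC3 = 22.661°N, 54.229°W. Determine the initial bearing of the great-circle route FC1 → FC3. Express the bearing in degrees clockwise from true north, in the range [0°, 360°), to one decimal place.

289.8°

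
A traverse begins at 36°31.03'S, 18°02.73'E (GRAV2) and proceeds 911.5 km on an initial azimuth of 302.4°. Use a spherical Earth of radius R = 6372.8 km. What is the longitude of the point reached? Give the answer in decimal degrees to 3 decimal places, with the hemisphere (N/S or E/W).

9.901°E

GRAV2: φ = -36.51717°, λ = +18.04550°
δ = d/R = 911.5/6372.8 = 0.143030 rad
φ₂ = arcsin(sin φ₁ cos δ + cos φ₁ sin δ cos θ)
   = arcsin(-0.59506·0.98979 + 0.80368·0.14254·0.53583) = -31.84369°
λ₂ = λ₁ + atan2(sin θ sin δ cos φ₁, cos δ − sin φ₁ sin φ₂) = 9.90064°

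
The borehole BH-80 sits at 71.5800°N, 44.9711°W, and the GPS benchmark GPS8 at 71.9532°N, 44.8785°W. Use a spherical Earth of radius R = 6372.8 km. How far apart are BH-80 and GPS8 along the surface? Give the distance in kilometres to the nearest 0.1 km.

41.6 km

Δφ = 0.3732°,  Δλ = 0.0926°
a = sin²(Δφ/2) + cos φ₁ cos φ₂ sin²(Δλ/2) = 0.000011
c = 2·arcsin(√a) = 0.006533 rad = 0.3743°
d = R·c = 6372.8 × 0.006533 = 41.6 km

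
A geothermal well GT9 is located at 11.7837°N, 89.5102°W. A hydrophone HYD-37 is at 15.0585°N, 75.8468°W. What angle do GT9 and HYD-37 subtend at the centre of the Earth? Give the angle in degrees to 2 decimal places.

13.68°

Δφ = 3.2748°,  Δλ = 13.6634°
a = sin²(Δφ/2) + cos φ₁ cos φ₂ sin²(Δλ/2) = 0.014193
c = 2·arcsin(√a) = 0.238832 rad = 13.6841°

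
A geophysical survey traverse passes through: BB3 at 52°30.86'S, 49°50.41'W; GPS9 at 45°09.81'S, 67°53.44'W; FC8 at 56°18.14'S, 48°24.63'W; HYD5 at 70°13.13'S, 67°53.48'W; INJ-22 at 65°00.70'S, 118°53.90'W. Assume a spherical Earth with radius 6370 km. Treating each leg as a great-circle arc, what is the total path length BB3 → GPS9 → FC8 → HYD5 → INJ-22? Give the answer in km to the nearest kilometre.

7356 km

BB3: φ = -52.51433°, λ = -49.84017°
GPS9: φ = -45.16350°, λ = -67.89067°
FC8: φ = -56.30233°, λ = -48.41050°
HYD5: φ = -70.21883°, λ = -67.89133°
INJ-22: φ = -65.01167°, λ = -118.89833°
BB3→GPS9: c = 0.242823 rad, d = 1546.78 km
GPS9→FC8: c = 0.288158 rad, d = 1835.56 km
FC8→HYD5: c = 0.284157 rad, d = 1810.08 km
HYD5→INJ-22: c = 0.339667 rad, d = 2163.68 km
Total = 1546.78 + 1835.56 + 1810.08 + 2163.68 = 7356.10 km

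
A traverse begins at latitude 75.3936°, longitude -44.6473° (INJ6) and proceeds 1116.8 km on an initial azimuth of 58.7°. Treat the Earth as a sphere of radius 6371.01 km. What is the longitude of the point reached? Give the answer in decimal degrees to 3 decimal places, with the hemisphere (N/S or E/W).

1.797°W

δ = d/R = 1116.8/6371.01 = 0.175294 rad
φ₂ = arcsin(sin φ₁ cos δ + cos φ₁ sin δ cos θ)
   = arcsin(0.96768·0.98468 + 0.25218·0.17440·0.51952) = 77.34309°
λ₂ = λ₁ + atan2(sin θ sin δ cos φ₁, cos δ − sin φ₁ sin φ₂) = -1.79683°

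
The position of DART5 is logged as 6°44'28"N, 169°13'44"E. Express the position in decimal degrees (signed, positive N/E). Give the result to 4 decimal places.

lat: 6.7411° N → +6.7411°
lon: 169.2289° E → +169.2289°

+6.7411°, +169.2289°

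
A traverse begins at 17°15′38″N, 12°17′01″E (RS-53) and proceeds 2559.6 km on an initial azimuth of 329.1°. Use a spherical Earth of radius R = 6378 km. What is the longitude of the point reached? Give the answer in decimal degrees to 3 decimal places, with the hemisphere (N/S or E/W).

RS-53: φ = +17.26056°, λ = +12.28361°
δ = d/R = 2559.6/6378 = 0.401317 rad
φ₂ = arcsin(sin φ₁ cos δ + cos φ₁ sin δ cos θ)
   = arcsin(0.29672·0.92055 + 0.95497·0.39063·0.85806) = 36.38686°
λ₂ = λ₁ + atan2(sin θ sin δ cos φ₁, cos δ − sin φ₁ sin φ₂) = -2.14596°

2.146°W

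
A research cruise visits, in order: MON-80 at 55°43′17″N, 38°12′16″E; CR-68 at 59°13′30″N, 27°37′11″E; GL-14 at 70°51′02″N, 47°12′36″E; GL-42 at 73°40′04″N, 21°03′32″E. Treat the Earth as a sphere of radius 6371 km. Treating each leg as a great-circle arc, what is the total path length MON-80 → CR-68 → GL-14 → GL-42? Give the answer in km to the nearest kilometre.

3243 km

MON-80: φ = +55.72139°, λ = +38.20444°
CR-68: φ = +59.22500°, λ = +27.61972°
GL-14: φ = +70.85056°, λ = +47.21000°
GL-42: φ = +73.66778°, λ = +21.05889°
MON-80→CR-68: c = 0.116450 rad, d = 741.90 km
CR-68→GL-14: c = 0.246511 rad, d = 1570.52 km
GL-14→GL-42: c = 0.146084 rad, d = 930.70 km
Total = 741.90 + 1570.52 + 930.70 = 3243.12 km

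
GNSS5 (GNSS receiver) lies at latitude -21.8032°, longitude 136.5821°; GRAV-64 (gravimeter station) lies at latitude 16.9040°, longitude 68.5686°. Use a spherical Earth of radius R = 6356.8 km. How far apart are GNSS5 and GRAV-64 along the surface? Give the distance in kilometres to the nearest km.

Δφ = 38.7072°,  Δλ = -68.0135°
a = sin²(Δφ/2) + cos φ₁ cos φ₂ sin²(Δλ/2) = 0.387705
c = 2·arcsin(√a) = 1.344274 rad = 77.0212°
d = R·c = 6356.8 × 1.344274 = 8545.3 km

8545 km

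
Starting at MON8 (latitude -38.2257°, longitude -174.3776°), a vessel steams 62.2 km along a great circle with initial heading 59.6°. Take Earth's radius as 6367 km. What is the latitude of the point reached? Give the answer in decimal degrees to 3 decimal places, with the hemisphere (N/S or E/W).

37.941°S

δ = d/R = 62.2/6367 = 0.009769 rad
φ₂ = arcsin(sin φ₁ cos δ + cos φ₁ sin δ cos θ)
   = arcsin(-0.61876·0.99995 + 0.78558·0.00977·0.50603) = -37.94087°
λ₂ = λ₁ + atan2(sin θ sin δ cos φ₁, cos δ − sin φ₁ sin φ₂) = -173.76544°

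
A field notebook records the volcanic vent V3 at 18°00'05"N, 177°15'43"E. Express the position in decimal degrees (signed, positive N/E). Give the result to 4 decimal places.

+18.0014°, +177.2619°

lat: 18.0014° N → +18.0014°
lon: 177.2619° E → +177.2619°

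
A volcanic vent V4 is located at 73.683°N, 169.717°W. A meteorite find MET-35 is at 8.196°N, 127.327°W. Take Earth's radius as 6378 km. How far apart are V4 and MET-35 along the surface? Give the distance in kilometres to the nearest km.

7791 km

Δφ = -65.4870°,  Δλ = 42.3900°
a = sin²(Δφ/2) + cos φ₁ cos φ₂ sin²(Δλ/2) = 0.328899
c = 2·arcsin(√a) = 1.221537 rad = 69.9889°
d = R·c = 6378 × 1.221537 = 7791.0 km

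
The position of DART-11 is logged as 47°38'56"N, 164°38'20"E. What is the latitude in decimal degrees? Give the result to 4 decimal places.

47.6489°N

47° + 38′/60 + 56″/3600 = 47 + 0.63333 + 0.01556 = 47.6489°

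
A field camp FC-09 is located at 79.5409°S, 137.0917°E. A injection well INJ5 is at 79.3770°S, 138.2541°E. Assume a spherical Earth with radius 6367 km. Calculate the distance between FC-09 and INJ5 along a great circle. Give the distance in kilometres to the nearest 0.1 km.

Δφ = 0.1639°,  Δλ = 1.1624°
a = sin²(Δφ/2) + cos φ₁ cos φ₂ sin²(Δλ/2) = 0.000005
c = 2·arcsin(√a) = 0.004686 rad = 0.2685°
d = R·c = 6367 × 0.004686 = 29.8 km

29.8 km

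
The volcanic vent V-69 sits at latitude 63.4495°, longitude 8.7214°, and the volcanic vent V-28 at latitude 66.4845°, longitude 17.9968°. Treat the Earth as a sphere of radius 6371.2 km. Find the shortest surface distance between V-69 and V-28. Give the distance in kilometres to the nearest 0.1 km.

Δφ = 3.0350°,  Δλ = 9.2754°
a = sin²(Δφ/2) + cos φ₁ cos φ₂ sin²(Δλ/2) = 0.001867
c = 2·arcsin(√a) = 0.086450 rad = 4.9532°
d = R·c = 6371.2 × 0.086450 = 550.8 km

550.8 km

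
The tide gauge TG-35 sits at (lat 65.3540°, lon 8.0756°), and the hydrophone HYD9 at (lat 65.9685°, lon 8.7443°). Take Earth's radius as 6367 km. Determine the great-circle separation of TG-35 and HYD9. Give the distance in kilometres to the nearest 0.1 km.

Δφ = 0.6145°,  Δλ = 0.6687°
a = sin²(Δφ/2) + cos φ₁ cos φ₂ sin²(Δλ/2) = 0.000035
c = 2·arcsin(√a) = 0.011754 rad = 0.6735°
d = R·c = 6367 × 0.011754 = 74.8 km

74.8 km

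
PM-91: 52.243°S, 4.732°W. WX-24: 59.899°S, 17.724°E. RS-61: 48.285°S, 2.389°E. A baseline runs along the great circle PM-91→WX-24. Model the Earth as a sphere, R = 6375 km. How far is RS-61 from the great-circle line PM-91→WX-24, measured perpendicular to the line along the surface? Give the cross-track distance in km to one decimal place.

δ₁₃ = central angle PM-91→RS-61 = 0.105195 rad  (haversine)
θ₁₃ = bearing PM-91→RS-61 = 51.777°,  θ₁₂ = bearing PM-91→WX-24 = 130.444°
dₓₜ = R·arcsin(sin δ₁₃ · sin(θ₁₃ − θ₁₂)) = 6375·arcsin(0.10500·sin(-78.667°)) = -657.497 km
|dₓₜ| = 657.497 km

657.5 km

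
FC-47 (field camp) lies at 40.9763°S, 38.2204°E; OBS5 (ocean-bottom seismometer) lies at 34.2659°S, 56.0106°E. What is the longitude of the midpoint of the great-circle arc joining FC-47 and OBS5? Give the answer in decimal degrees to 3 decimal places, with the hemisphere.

Bx = cos φ₂ cos Δλ = 0.786915,  By = cos φ₂ sin Δλ = 0.252502
φₘ = atan2(sin φ₁ + sin φ₂, √((cos φ₁ + Bx)² + By²)) = -37.95611°
λₘ = λ₁ + atan2(By, cos φ₁ + Bx) = 47.52066°

47.521°E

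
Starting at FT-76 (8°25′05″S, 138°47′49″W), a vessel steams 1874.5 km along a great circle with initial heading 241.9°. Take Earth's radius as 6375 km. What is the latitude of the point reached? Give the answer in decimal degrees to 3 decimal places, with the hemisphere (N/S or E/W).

15.971°S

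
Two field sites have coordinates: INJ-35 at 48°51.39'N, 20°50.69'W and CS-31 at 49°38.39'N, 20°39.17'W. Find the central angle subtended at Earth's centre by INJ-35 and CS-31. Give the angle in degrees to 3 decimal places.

0.793°

INJ-35: φ = +48.85650°, λ = -20.84483°
CS-31: φ = +49.63983°, λ = -20.65283°
Δφ = 0.7833°,  Δλ = 0.1920°
a = sin²(Δφ/2) + cos φ₁ cos φ₂ sin²(Δλ/2) = 0.000048
c = 2·arcsin(√a) = 0.013846 rad = 0.7933°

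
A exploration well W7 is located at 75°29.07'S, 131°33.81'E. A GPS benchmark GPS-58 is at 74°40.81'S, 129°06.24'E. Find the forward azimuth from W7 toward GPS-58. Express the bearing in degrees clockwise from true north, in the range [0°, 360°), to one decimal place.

W7: φ = -75.48450°, λ = +131.56350°
GPS-58: φ = -74.68017°, λ = +129.10400°
Δλ = -2.4595°
y = sin Δλ · cos φ₂ = -0.011338
x = cos φ₁ sin φ₂ − sin φ₁ cos φ₂ cos Δλ = 0.013802
θ = atan2(y, x) = -39.4018° → 320.5982° (mod 360°)

320.6°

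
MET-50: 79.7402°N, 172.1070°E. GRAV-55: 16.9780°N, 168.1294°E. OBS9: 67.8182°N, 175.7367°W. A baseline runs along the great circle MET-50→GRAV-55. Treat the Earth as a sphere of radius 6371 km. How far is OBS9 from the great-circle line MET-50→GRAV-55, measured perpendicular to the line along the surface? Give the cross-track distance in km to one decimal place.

600.2 km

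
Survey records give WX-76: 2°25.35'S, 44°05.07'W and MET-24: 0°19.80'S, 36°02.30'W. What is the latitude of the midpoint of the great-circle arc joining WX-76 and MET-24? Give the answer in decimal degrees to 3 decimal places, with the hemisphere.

1.380°S

WX-76: φ = -2.42250°, λ = -44.08450°
MET-24: φ = -0.33000°, λ = -36.03833°
Bx = cos φ₂ cos Δλ = 0.990139,  By = cos φ₂ sin Δλ = 0.139969
φₘ = atan2(sin φ₁ + sin φ₂, √((cos φ₁ + Bx)² + By²)) = -1.37965°
λₘ = λ₁ + atan2(By, cos φ₁ + Bx) = -40.05965°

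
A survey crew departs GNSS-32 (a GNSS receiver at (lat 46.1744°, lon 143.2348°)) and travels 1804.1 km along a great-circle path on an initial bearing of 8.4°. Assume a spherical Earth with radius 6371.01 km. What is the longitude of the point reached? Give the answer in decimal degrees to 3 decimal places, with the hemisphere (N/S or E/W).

148.246°E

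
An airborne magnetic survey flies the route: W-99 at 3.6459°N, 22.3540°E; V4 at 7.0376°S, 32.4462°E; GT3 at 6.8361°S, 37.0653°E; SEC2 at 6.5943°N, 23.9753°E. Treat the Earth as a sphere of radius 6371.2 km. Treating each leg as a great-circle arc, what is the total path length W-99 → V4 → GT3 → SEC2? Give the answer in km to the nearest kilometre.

4226 km

W-99→V4: c = 0.256275 rad, d = 1632.78 km
V4→GT3: c = 0.080105 rad, d = 510.37 km
GT3→SEC2: c = 0.326958 rad, d = 2083.11 km
Total = 1632.78 + 510.37 + 2083.11 = 4226.26 km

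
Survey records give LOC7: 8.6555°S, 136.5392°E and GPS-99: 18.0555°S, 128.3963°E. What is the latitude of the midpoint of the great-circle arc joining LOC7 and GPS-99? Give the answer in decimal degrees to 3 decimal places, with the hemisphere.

Bx = cos φ₂ cos Δλ = 0.941171,  By = cos φ₂ sin Δλ = -0.134668
φₘ = atan2(sin φ₁ + sin φ₂, √((cos φ₁ + Bx)² + By²)) = -13.38806°
λₘ = λ₁ + atan2(By, cos φ₁ + Bx) = 132.54735°

13.388°S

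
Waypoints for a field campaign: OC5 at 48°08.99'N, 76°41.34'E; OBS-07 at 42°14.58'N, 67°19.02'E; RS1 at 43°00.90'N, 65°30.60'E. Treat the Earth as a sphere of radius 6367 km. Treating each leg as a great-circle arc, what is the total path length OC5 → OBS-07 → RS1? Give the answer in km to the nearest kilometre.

1154 km

OC5: φ = +48.14983°, λ = +76.68900°
OBS-07: φ = +42.24300°, λ = +67.31700°
RS1: φ = +43.01500°, λ = +65.51000°
OC5→OBS-07: c = 0.154441 rad, d = 983.33 km
OBS-07→RS1: c = 0.026832 rad, d = 170.84 km
Total = 983.33 + 170.84 = 1154.16 km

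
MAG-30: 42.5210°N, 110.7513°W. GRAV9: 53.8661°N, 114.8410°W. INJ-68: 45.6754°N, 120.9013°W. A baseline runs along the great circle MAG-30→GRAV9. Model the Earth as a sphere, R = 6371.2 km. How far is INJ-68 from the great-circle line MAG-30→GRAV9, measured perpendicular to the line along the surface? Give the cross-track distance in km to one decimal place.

δ₁₃ = central angle MAG-30→INJ-68 = 0.138492 rad  (haversine)
θ₁₃ = bearing MAG-30→INJ-68 = 296.881°,  θ₁₂ = bearing MAG-30→GRAV9 = 347.993°
dₓₜ = R·arcsin(sin δ₁₃ · sin(θ₁₃ − θ₁₂)) = 6371.2·arcsin(0.13805·sin(-51.112°)) = -685.937 km
|dₓₜ| = 685.937 km

685.9 km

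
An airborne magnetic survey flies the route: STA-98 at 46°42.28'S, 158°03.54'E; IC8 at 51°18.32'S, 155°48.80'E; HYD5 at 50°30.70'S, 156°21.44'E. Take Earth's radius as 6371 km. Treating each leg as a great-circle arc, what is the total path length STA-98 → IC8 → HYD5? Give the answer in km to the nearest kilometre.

633 km

STA-98: φ = -46.70467°, λ = +158.05900°
IC8: φ = -51.30533°, λ = +155.81333°
HYD5: φ = -50.51167°, λ = +156.35733°
STA-98→IC8: c = 0.084302 rad, d = 537.09 km
IC8→HYD5: c = 0.015090 rad, d = 96.14 km
Total = 537.09 + 96.14 = 633.23 km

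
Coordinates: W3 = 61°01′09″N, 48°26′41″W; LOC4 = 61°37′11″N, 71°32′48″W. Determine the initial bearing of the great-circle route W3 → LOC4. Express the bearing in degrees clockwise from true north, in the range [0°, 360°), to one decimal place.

W3: φ = +61.01917°, λ = -48.44472°
LOC4: φ = +61.61972°, λ = -71.54667°
Δλ = -23.1019°
y = sin Δλ · cos φ₂ = -0.186501
x = cos φ₁ sin φ₂ − sin φ₁ cos φ₂ cos Δλ = 0.043825
θ = atan2(y, x) = -76.7761° → 283.2239° (mod 360°)

283.2°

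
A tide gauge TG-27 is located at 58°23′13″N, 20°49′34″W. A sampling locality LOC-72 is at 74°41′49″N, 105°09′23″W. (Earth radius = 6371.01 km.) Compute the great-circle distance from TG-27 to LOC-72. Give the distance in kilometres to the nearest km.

3711 km

TG-27: φ = +58.38694°, λ = -20.82611°
LOC-72: φ = +74.69694°, λ = -105.15639°
Δφ = 16.3100°,  Δλ = -84.3303°
a = sin²(Δφ/2) + cos φ₁ cos φ₂ sin²(Δλ/2) = 0.082460
c = 2·arcsin(√a) = 0.582518 rad = 33.3758°
d = R·c = 6371.01 × 0.582518 = 3711.2 km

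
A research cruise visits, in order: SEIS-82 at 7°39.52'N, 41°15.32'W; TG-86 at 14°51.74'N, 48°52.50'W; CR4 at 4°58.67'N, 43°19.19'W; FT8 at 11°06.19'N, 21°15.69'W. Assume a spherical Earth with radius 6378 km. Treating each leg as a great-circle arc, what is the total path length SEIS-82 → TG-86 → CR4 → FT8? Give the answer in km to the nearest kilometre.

4936 km

SEIS-82: φ = +7.65867°, λ = -41.25533°
TG-86: φ = +14.86233°, λ = -48.87500°
CR4: φ = +4.97783°, λ = -43.31983°
FT8: φ = +11.10317°, λ = -21.26150°
SEIS-82→TG-86: c = 0.181088 rad, d = 1154.98 km
TG-86→CR4: c = 0.197126 rad, d = 1257.27 km
CR4→FT8: c = 0.395682 rad, d = 2523.66 km
Total = 1154.98 + 1257.27 + 2523.66 = 4935.91 km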